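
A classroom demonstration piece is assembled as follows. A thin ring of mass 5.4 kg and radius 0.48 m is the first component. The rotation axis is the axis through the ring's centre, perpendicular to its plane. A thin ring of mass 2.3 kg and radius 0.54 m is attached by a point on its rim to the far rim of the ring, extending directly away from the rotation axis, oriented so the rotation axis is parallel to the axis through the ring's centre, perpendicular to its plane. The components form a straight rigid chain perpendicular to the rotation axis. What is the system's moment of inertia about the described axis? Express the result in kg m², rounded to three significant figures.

Thin ring: I_cm = MR² = (5.4)(0.48)² = 1.2442 kg m²; axis through the centre, so I = 1.2442 kg m².
Thin ring: I_cm = MR² = (2.3)(0.54)² = 0.67068 kg m²; centre at d = 0.48 + 0.54 = 1.02 m, so I = I_cm + Md² gives I = 0.67068 + (2.3)(1.02)² = 3.0636 kg m².
Total I = 1.2442 + 3.0636 = 4.3078 kg m².

4.31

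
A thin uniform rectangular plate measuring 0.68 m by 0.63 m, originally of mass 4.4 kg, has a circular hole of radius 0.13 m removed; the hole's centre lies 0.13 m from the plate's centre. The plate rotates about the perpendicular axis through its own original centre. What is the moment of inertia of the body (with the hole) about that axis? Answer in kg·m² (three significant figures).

0.301

Unpierced body about its centre: I₀ = (1/12)M(a²+b²) = (1/12)(4.4)[(0.68)² + (0.63)²] = 0.31508 kg·m².
The removed disk has mass m = M·πr²/(ab) = (4.4)·π(0.13)²/(0.68·0.63) = 0.54531 kg (same uniform areal density).
Its moment of inertia about the rotation axis (parallel-axis theorem): I_hole = (1/2)mr² + md² = (1/2)(0.54531)(0.13)² + (0.54531)(0.13)² = 0.013823 kg·m².
Treating the hole as negative mass, I = I₀ − I_hole = 0.31508 − 0.013823 = 0.30125 kg·m².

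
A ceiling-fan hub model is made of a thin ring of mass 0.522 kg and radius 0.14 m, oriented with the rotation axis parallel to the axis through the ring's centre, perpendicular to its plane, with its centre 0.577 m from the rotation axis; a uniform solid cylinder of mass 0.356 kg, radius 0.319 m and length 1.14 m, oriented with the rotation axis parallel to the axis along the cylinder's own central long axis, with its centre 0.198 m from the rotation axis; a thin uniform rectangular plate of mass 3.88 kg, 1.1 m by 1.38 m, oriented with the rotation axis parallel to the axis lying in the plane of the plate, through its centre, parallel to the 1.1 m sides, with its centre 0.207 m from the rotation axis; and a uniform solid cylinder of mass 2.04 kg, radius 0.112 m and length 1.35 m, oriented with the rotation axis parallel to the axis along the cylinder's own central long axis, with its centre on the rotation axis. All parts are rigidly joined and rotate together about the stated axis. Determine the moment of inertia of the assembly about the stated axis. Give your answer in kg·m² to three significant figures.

1.01

Thin ring: I_cm = MR² = (0.522)(0.14)² = 0.010231 kg·m²; centre at d = 0.577 m, so the parallel axis theorem gives I = 0.010231 + (0.522)(0.577)² = 0.18402 kg·m².
Solid cylinder: I_cm = (1/2)MR² = (1/2)(0.356)(0.319)² = 0.018113 kg·m²; centre at d = 0.198 m, so the parallel axis theorem gives I = 0.018113 + (0.356)(0.198)² = 0.03207 kg·m².
Rectangular plate: I_cm = (1/12)Mb² = (1/12)(3.88)(1.38)² = 0.61576 kg·m²; centre at d = 0.207 m, so the parallel axis theorem gives I = 0.61576 + (3.88)(0.207)² = 0.78201 kg·m².
Solid cylinder: I_cm = (1/2)MR² = (1/2)(2.04)(0.112)² = 0.012795 kg·m²; axis through the centre, so I = 0.012795 kg·m².
Total I = 0.18402 + 0.03207 + 0.78201 + 0.012795 = 1.0109 kg·m².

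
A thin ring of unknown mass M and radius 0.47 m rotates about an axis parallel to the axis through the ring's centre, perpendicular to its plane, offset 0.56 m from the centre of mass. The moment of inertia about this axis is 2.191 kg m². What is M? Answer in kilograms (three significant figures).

4.10

I = I_cm + Md² = MR² + Md² = M·[1·(0.47)² + (0.56)²] = M·0.5345.
So M = 2.191 / 0.5345 = 4.0992 kg.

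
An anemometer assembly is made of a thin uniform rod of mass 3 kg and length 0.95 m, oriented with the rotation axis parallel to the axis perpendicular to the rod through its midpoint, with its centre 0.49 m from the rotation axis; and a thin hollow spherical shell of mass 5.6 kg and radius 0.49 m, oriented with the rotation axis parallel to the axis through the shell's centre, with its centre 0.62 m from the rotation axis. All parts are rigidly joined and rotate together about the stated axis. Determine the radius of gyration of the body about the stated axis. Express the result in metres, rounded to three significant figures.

Thin rod: I_cm = (1/12)ML² = (1/12)(3)(0.95)² = 0.22562 kg·m²; centre at d = 0.49 m, so the parallel axis theorem gives I = 0.22562 + (3)(0.49)² = 0.94592 kg·m².
Spherical shell: I_cm = (2/3)MR² = (2/3)(5.6)(0.49)² = 0.89637 kg·m²; centre at d = 0.62 m, so the parallel axis theorem gives I = 0.89637 + (5.6)(0.62)² = 3.049 kg·m².
Total I = 3.9949 kg·m²; total mass M = 8.6 kg.
k = √(I/M) = √(3.9949/8.6) = 0.68156 m.

0.682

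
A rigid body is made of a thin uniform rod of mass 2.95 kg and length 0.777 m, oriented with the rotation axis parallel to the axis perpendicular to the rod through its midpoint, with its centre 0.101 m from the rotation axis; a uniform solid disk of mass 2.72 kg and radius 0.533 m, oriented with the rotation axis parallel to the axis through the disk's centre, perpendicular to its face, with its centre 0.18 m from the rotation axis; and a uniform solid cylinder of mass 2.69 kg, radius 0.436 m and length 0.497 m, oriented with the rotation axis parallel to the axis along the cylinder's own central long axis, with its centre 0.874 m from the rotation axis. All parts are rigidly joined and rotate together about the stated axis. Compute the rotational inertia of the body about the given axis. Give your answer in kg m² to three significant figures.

2.96

Thin rod: I_cm = (1/12)ML² = (1/12)(2.95)(0.777)² = 0.14842 kg m²; centre at d = 0.101 m, so the parallel axis theorem gives I = 0.14842 + (2.95)(0.101)² = 0.17851 kg m².
Solid disk: I_cm = (1/2)MR² = (1/2)(2.72)(0.533)² = 0.38636 kg m²; centre at d = 0.18 m, so the parallel axis theorem gives I = 0.38636 + (2.72)(0.18)² = 0.47449 kg m².
Solid cylinder: I_cm = (1/2)MR² = (1/2)(2.69)(0.436)² = 0.25568 kg m²; centre at d = 0.874 m, so the parallel axis theorem gives I = 0.25568 + (2.69)(0.874)² = 2.3105 kg m².
Total I = 0.17851 + 0.47449 + 2.3105 = 2.9635 kg m².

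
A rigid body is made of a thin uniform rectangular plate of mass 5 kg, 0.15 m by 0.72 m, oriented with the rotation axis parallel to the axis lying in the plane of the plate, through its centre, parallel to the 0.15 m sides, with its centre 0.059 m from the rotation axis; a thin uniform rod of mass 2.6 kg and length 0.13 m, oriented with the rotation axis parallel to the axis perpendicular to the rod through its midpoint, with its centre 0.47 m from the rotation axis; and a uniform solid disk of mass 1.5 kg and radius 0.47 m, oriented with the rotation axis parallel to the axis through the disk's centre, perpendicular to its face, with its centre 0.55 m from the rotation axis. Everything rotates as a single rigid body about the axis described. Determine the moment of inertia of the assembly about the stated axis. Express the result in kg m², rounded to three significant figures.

1.43

Rectangular plate: I_cm = (1/12)Mb² = (1/12)(5)(0.72)² = 0.216 kg m²; centre at d = 0.059 m, so I = I_cm + Md² gives I = 0.216 + (5)(0.059)² = 0.2334 kg m².
Thin rod: I_cm = (1/12)ML² = (1/12)(2.6)(0.13)² = 0.0036617 kg m²; centre at d = 0.47 m, so I = I_cm + Md² gives I = 0.0036617 + (2.6)(0.47)² = 0.578 kg m².
Solid disk: I_cm = (1/2)MR² = (1/2)(1.5)(0.47)² = 0.16567 kg m²; centre at d = 0.55 m, so I = I_cm + Md² gives I = 0.16567 + (1.5)(0.55)² = 0.61943 kg m².
Total I = 0.2334 + 0.578 + 0.61943 = 1.4308 kg m².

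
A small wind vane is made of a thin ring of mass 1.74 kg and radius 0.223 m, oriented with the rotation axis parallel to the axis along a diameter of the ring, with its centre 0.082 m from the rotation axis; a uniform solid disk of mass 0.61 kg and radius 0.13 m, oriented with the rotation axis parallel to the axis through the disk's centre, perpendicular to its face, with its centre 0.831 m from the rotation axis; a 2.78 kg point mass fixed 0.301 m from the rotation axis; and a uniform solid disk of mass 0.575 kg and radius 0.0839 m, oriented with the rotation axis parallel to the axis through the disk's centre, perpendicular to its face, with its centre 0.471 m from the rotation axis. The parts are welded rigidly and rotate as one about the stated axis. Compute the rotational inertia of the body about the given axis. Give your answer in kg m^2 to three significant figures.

0.863

Thin ring: I_cm = (1/2)MR² = (1/2)(1.74)(0.223)² = 0.043264 kg m^2; centre at d = 0.082 m, so I = I_cm + Md² gives I = 0.043264 + (1.74)(0.082)² = 0.054964 kg m^2.
Solid disk: I_cm = (1/2)MR² = (1/2)(0.61)(0.13)² = 0.0051545 kg m^2; centre at d = 0.831 m, so I = I_cm + Md² gives I = 0.0051545 + (0.61)(0.831)² = 0.4264 kg m^2.
Point mass: I_cm = 0; centre at d = 0.301 m, so I = I_cm + Md² gives I = 0 + (2.78)(0.301)² = 0.25187 kg m^2.
Solid disk: I_cm = (1/2)MR² = (1/2)(0.575)(0.0839)² = 0.0020238 kg m^2; centre at d = 0.471 m, so I = I_cm + Md² gives I = 0.0020238 + (0.575)(0.471)² = 0.12958 kg m^2.
Total I = 0.054964 + 0.4264 + 0.25187 + 0.12958 = 0.86281 kg m^2.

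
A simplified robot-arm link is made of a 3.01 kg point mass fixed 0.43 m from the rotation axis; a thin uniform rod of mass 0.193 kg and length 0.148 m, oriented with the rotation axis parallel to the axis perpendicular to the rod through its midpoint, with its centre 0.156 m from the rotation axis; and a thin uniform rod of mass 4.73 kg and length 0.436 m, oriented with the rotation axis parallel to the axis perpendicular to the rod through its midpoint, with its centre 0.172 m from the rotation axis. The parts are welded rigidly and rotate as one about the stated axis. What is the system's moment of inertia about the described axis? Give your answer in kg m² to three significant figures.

Point mass: I_cm = 0; centre at d = 0.43 m, so I = I_cm + Md² gives I = 0 + (3.01)(0.43)² = 0.55655 kg m².
Thin rod: I_cm = (1/12)ML² = (1/12)(0.193)(0.148)² = 0.00035229 kg m²; centre at d = 0.156 m, so I = I_cm + Md² gives I = 0.00035229 + (0.193)(0.156)² = 0.0050491 kg m².
Thin rod: I_cm = (1/12)ML² = (1/12)(4.73)(0.436)² = 0.07493 kg m²; centre at d = 0.172 m, so I = I_cm + Md² gives I = 0.07493 + (4.73)(0.172)² = 0.21486 kg m².
Total I = 0.55655 + 0.0050491 + 0.21486 = 0.77646 kg m².

0.776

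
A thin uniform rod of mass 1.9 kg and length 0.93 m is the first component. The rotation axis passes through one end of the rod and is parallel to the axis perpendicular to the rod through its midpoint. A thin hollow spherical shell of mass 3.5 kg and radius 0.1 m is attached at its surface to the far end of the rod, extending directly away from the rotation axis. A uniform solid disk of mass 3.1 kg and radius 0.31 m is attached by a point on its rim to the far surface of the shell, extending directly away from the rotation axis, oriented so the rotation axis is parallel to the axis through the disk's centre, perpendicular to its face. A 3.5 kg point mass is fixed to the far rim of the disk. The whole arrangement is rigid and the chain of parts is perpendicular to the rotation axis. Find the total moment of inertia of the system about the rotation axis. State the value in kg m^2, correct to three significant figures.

21.6

Thin rod: I_cm = (1/12)ML² = (1/12)(1.9)(0.93)² = 0.13694 kg m^2; centre at d = 0.465 m, so I = I_cm + Md² gives I = 0.13694 + (1.9)(0.465)² = 0.54777 kg m^2.
Spherical shell: I_cm = (2/3)MR² = (2/3)(3.5)(0.1)² = 0.023333 kg m^2; centre at d = 0.465 + 0.465 + 0.1 = 1.03 m, so I = I_cm + Md² gives I = 0.023333 + (3.5)(1.03)² = 3.7365 kg m^2.
Solid disk: I_cm = (1/2)MR² = (1/2)(3.1)(0.31)² = 0.14896 kg m^2; centre at d = 0.465 + 0.465 + 0.1 + 0.1 + 0.31 = 1.44 m, so I = I_cm + Md² gives I = 0.14896 + (3.1)(1.44)² = 6.5771 kg m^2.
Point mass: I_cm = 0; centre at d = 0.465 + 0.465 + 0.1 + 0.1 + 0.31 + 0.31 = 1.75 m, so I = I_cm + Md² gives I = 0 + (3.5)(1.75)² = 10.719 kg m^2.
Total I = 0.54777 + 3.7365 + 6.5771 + 10.719 = 21.58 kg m^2.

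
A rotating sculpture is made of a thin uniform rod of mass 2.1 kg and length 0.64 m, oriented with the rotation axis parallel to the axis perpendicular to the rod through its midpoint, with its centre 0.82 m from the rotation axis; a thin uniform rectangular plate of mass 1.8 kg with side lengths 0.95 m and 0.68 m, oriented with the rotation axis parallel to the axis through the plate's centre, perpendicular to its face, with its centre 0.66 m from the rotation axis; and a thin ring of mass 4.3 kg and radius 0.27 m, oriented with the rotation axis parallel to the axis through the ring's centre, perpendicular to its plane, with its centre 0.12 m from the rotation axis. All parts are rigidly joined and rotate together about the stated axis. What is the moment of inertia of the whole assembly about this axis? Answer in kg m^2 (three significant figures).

2.85

Thin rod: I_cm = (1/12)ML² = (1/12)(2.1)(0.64)² = 0.07168 kg m^2; centre at d = 0.82 m, so the parallel axis theorem gives I = 0.07168 + (2.1)(0.82)² = 1.4837 kg m^2.
Rectangular plate: I_cm = (1/12)M(a²+b²) = (1/12)(1.8)[(0.95)² + (0.68)²] = 0.20474 kg m^2; centre at d = 0.66 m, so the parallel axis theorem gives I = 0.20474 + (1.8)(0.66)² = 0.98882 kg m^2.
Thin ring: I_cm = MR² = (4.3)(0.27)² = 0.31347 kg m^2; centre at d = 0.12 m, so the parallel axis theorem gives I = 0.31347 + (4.3)(0.12)² = 0.37539 kg m^2.
Total I = 1.4837 + 0.98882 + 0.37539 = 2.8479 kg m^2.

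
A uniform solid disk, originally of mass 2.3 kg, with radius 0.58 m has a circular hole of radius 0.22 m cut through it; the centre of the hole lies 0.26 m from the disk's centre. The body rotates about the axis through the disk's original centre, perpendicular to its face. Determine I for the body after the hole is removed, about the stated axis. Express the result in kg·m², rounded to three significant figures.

0.356

Unpierced body about its centre: I₀ = (1/2)MR² = (1/2)(2.3)(0.58)² = 0.38686 kg·m².
The removed disk has mass m = M·(r/R)² = (2.3)(0.22/0.58)² = 0.33092 kg (same uniform areal density).
Its moment of inertia about the rotation axis (parallel-axis theorem): I_hole = (1/2)mr² + md² = (1/2)(0.33092)(0.22)² + (0.33092)(0.26)² = 0.030378 kg·m².
Treating the hole as negative mass, I = I₀ − I_hole = 0.38686 − 0.030378 = 0.35648 kg·m².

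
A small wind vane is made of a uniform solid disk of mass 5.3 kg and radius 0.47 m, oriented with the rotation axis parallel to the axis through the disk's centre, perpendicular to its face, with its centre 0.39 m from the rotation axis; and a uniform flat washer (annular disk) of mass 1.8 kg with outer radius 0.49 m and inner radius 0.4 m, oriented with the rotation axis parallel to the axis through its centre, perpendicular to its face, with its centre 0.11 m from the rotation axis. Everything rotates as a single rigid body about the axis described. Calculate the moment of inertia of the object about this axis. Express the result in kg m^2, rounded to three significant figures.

1.77

Solid disk: I_cm = (1/2)MR² = (1/2)(5.3)(0.47)² = 0.58538 kg m^2; centre at d = 0.39 m, so I = I_cm + Md² gives I = 0.58538 + (5.3)(0.39)² = 1.3915 kg m^2.
Annular disk: I_cm = (1/2)M(R²+r²) = (1/2)(1.8)[(0.49)² + (0.4)²] = 0.36009 kg m^2; centre at d = 0.11 m, so I = I_cm + Md² gives I = 0.36009 + (1.8)(0.11)² = 0.38187 kg m^2.
Total I = 1.3915 + 0.38187 = 1.7734 kg m^2.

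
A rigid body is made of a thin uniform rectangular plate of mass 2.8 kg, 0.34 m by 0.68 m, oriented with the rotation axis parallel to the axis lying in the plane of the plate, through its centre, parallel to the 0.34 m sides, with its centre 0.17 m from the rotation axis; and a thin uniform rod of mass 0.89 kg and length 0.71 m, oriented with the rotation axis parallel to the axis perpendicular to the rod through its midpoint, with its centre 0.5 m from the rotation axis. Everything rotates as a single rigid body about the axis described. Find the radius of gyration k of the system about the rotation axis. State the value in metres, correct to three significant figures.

Rectangular plate: I_cm = (1/12)Mb² = (1/12)(2.8)(0.68)² = 0.10789 kg m²; centre at d = 0.17 m, so the parallel axis theorem gives I = 0.10789 + (2.8)(0.17)² = 0.18881 kg m².
Thin rod: I_cm = (1/12)ML² = (1/12)(0.89)(0.71)² = 0.037387 kg m²; centre at d = 0.5 m, so the parallel axis theorem gives I = 0.037387 + (0.89)(0.5)² = 0.25989 kg m².
Total I = 0.4487 kg m²; total mass M = 3.69 kg.
k = √(I/M) = √(0.4487/3.69) = 0.34871 m.

0.349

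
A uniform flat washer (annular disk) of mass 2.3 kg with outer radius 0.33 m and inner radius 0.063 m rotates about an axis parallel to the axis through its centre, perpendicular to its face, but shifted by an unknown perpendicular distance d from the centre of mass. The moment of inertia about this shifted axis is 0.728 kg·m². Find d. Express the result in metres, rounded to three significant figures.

About the centre-of-mass axis, I_cm = (1/2)M(R²+r²) = (1/2)(2.3)[(0.33)² + (0.063)²] = 0.1298 kg·m².
Parallel axis theorem: I = I_cm + Md², so Md² = 0.728 − 0.1298 = 0.5982 kg·m².
d = √(0.5982 / 2.3) = 0.50999 m.

0.510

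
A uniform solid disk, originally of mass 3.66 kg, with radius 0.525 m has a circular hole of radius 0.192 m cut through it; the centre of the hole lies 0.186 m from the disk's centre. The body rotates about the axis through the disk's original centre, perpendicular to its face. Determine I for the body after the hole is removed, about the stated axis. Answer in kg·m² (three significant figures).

0.478

Unpierced body about its centre: I₀ = (1/2)MR² = (1/2)(3.66)(0.525)² = 0.50439 kg·m².
The removed disk has mass m = M·(r/R)² = (3.66)(0.192/0.525)² = 0.48951 kg (same uniform areal density).
Its moment of inertia about the rotation axis (parallel-axis theorem): I_hole = (1/2)mr² + md² = (1/2)(0.48951)(0.192)² + (0.48951)(0.186)² = 0.025958 kg·m².
Treating the hole as negative mass, I = I₀ − I_hole = 0.50439 − 0.025958 = 0.47844 kg·m².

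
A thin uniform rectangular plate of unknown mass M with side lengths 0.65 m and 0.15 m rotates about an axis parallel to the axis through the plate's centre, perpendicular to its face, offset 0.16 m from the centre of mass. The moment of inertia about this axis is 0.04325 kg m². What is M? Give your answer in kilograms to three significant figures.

0.690

I = I_cm + Md² = (1/12)M(a²+b²) + Md² = M·[0.0833333·[(0.65)² + (0.15)²] + (0.16)²] = M·0.062683.
So M = 0.04325 / 0.062683 = 0.68998 kg.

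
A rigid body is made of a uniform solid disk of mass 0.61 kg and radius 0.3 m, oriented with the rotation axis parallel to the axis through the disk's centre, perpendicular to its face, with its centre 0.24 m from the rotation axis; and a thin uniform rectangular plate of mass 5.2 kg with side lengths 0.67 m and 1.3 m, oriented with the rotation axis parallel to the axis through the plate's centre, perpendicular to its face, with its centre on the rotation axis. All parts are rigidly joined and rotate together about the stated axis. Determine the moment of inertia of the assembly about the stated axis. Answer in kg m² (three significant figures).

Solid disk: I_cm = (1/2)MR² = (1/2)(0.61)(0.3)² = 0.02745 kg m²; centre at d = 0.24 m, so the parallel axis theorem gives I = 0.02745 + (0.61)(0.24)² = 0.062586 kg m².
Rectangular plate: I_cm = (1/12)M(a²+b²) = (1/12)(5.2)[(0.67)² + (1.3)²] = 0.92686 kg m²; axis through the centre, so I = 0.92686 kg m².
Total I = 0.062586 + 0.92686 = 0.98944 kg m².

0.989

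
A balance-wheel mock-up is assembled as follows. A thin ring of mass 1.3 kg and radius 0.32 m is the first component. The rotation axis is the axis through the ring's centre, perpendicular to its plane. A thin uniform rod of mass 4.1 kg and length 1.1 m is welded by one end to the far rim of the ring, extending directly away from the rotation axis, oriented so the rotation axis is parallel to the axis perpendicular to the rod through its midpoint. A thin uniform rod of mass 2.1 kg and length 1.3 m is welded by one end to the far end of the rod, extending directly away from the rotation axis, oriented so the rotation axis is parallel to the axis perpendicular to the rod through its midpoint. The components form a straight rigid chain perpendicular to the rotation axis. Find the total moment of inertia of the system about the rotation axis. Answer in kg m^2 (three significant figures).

Thin ring: I_cm = MR² = (1.3)(0.32)² = 0.13312 kg m^2; axis through the centre, so I = 0.13312 kg m^2.
Thin rod: I_cm = (1/12)ML² = (1/12)(4.1)(1.1)² = 0.41342 kg m^2; centre at d = 0.32 + 0.55 = 0.87 m, so the parallel axis theorem gives I = 0.41342 + (4.1)(0.87)² = 3.5167 kg m^2.
Thin rod: I_cm = (1/12)ML² = (1/12)(2.1)(1.3)² = 0.29575 kg m^2; centre at d = 0.32 + 0.55 + 0.55 + 0.65 = 2.07 m, so the parallel axis theorem gives I = 0.29575 + (2.1)(2.07)² = 9.294 kg m^2.
Total I = 0.13312 + 3.5167 + 9.294 = 12.944 kg m^2.

12.9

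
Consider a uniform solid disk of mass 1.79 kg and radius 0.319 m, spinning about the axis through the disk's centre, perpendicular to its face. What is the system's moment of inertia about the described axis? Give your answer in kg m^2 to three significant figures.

0.0911

I_cm = (1/2)MR² = (1/2)(1.79)(0.319)² = 0.091076 kg m^2; axis through the centre, so I = 0.091076 kg m^2.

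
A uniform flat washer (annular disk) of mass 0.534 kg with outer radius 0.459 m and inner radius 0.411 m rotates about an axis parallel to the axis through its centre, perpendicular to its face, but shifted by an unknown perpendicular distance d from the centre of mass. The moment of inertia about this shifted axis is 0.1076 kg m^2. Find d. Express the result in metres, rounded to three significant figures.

0.108

About the centre-of-mass axis, I_cm = (1/2)M(R²+r²) = (1/2)(0.534)[(0.459)² + (0.411)²] = 0.10135 kg m^2.
Parallel axis theorem: I = I_cm + Md², so Md² = 0.1076 − 0.10135 = 0.0062463 kg m^2.
d = √(0.0062463 / 0.534) = 0.10815 m.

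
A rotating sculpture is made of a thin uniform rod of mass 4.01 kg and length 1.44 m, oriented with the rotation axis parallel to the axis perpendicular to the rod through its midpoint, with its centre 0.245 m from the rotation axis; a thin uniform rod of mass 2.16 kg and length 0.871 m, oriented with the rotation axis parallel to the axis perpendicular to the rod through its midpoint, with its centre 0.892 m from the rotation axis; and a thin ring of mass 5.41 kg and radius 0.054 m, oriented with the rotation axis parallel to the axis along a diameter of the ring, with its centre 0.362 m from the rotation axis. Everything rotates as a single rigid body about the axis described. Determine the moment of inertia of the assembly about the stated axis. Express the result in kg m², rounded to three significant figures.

Thin rod: I_cm = (1/12)ML² = (1/12)(4.01)(1.44)² = 0.69293 kg m²; centre at d = 0.245 m, so I = I_cm + Md² gives I = 0.69293 + (4.01)(0.245)² = 0.93363 kg m².
Thin rod: I_cm = (1/12)ML² = (1/12)(2.16)(0.871)² = 0.13656 kg m²; centre at d = 0.892 m, so I = I_cm + Md² gives I = 0.13656 + (2.16)(0.892)² = 1.8552 kg m².
Thin ring: I_cm = (1/2)MR² = (1/2)(5.41)(0.054)² = 0.0078878 kg m²; centre at d = 0.362 m, so I = I_cm + Md² gives I = 0.0078878 + (5.41)(0.362)² = 0.71684 kg m².
Total I = 0.93363 + 1.8552 + 0.71684 = 3.5057 kg m².

3.51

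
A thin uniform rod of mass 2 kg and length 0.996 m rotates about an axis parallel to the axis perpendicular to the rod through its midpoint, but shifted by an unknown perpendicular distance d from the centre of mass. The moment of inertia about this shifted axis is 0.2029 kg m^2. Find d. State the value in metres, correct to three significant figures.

0.137

About the centre-of-mass axis, I_cm = (1/12)ML² = (1/12)(2)(0.996)² = 0.16534 kg m^2.
Parallel axis theorem: I = I_cm + Md², so Md² = 0.2029 − 0.16534 = 0.037564 kg m^2.
d = √(0.037564 / 2) = 0.13705 m.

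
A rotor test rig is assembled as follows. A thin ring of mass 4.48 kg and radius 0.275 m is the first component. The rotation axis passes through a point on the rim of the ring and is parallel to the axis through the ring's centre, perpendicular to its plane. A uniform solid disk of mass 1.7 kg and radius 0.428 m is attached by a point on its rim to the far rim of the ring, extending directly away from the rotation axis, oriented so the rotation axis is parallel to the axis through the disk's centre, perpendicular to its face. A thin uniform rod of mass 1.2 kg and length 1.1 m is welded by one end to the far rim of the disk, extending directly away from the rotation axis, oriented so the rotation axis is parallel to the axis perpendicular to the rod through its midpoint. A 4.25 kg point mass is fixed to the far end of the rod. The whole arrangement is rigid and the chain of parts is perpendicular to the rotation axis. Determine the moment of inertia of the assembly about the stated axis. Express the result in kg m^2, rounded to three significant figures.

33.9

Thin ring: I_cm = MR² = (4.48)(0.275)² = 0.3388 kg m^2; centre at d = 0.275 m, so the parallel axis theorem gives I = 0.3388 + (4.48)(0.275)² = 0.6776 kg m^2.
Solid disk: I_cm = (1/2)MR² = (1/2)(1.7)(0.428)² = 0.15571 kg m^2; centre at d = 0.275 + 0.275 + 0.428 = 0.978 m, so the parallel axis theorem gives I = 0.15571 + (1.7)(0.978)² = 1.7817 kg m^2.
Thin rod: I_cm = (1/12)ML² = (1/12)(1.2)(1.1)² = 0.121 kg m^2; centre at d = 0.275 + 0.275 + 0.428 + 0.428 + 0.55 = 1.956 m, so the parallel axis theorem gives I = 0.121 + (1.2)(1.956)² = 4.7121 kg m^2.
Point mass: I_cm = 0; centre at d = 0.275 + 0.275 + 0.428 + 0.428 + 0.55 + 0.55 = 2.506 m, so the parallel axis theorem gives I = 0 + (4.25)(2.506)² = 26.69 kg m^2.
Total I = 0.6776 + 1.7817 + 4.7121 + 26.69 = 33.862 kg m^2.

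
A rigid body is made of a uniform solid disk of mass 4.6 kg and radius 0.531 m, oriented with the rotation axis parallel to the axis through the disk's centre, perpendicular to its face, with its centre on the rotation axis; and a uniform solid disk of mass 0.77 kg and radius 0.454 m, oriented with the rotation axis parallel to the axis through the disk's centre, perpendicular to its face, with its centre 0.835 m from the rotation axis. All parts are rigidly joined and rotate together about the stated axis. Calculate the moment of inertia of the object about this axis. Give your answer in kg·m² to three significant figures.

Solid disk: I_cm = (1/2)MR² = (1/2)(4.6)(0.531)² = 0.64851 kg·m²; axis through the centre, so I = 0.64851 kg·m².
Solid disk: I_cm = (1/2)MR² = (1/2)(0.77)(0.454)² = 0.079355 kg·m²; centre at d = 0.835 m, so the parallel axis theorem gives I = 0.079355 + (0.77)(0.835)² = 0.61622 kg·m².
Total I = 0.64851 + 0.61622 = 1.2647 kg·m².

1.26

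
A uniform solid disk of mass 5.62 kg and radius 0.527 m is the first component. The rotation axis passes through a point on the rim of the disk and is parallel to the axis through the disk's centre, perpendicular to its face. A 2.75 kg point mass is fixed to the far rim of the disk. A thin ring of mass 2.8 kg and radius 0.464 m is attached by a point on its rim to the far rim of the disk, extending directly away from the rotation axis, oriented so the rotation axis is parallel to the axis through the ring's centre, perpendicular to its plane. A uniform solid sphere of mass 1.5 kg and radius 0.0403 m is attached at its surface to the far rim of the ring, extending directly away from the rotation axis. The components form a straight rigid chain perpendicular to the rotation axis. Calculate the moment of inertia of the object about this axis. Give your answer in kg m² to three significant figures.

18.6

Solid disk: I_cm = (1/2)MR² = (1/2)(5.62)(0.527)² = 0.78042 kg m²; centre at d = 0.527 m, so I = I_cm + Md² gives I = 0.78042 + (5.62)(0.527)² = 2.3413 kg m².
Point mass: I_cm = 0; centre at d = 0.527 + 0.527 = 1.054 m, so I = I_cm + Md² gives I = 0 + (2.75)(1.054)² = 3.055 kg m².
Thin ring: I_cm = MR² = (2.8)(0.464)² = 0.60283 kg m²; centre at d = 0.527 + 0.527 + 0.464 = 1.518 m, so I = I_cm + Md² gives I = 0.60283 + (2.8)(1.518)² = 7.0549 kg m².
Solid sphere: I_cm = (2/5)MR² = (2/5)(1.5)(0.0403)² = 0.00097445 kg m²; centre at d = 0.527 + 0.527 + 0.464 + 0.464 + 0.0403 = 2.0223 m, so I = I_cm + Md² gives I = 0.00097445 + (1.5)(2.0223)² = 6.1355 kg m².
Total I = 2.3413 + 3.055 + 7.0549 + 6.1355 = 18.587 kg m².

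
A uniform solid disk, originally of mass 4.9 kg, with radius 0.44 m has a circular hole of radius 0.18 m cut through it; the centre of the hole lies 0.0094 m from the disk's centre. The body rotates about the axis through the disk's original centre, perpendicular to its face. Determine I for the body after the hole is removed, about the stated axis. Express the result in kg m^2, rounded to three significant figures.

Unpierced body about its centre: I₀ = (1/2)MR² = (1/2)(4.9)(0.44)² = 0.47432 kg m^2.
The removed disk has mass m = M·(r/R)² = (4.9)(0.18/0.44)² = 0.82004 kg (same uniform areal density).
Its moment of inertia about the rotation axis (parallel-axis theorem): I_hole = (1/2)mr² + md² = (1/2)(0.82004)(0.18)² + (0.82004)(0.0094)² = 0.013357 kg m^2.
Treating the hole as negative mass, I = I₀ − I_hole = 0.47432 − 0.013357 = 0.46096 kg m^2.

0.461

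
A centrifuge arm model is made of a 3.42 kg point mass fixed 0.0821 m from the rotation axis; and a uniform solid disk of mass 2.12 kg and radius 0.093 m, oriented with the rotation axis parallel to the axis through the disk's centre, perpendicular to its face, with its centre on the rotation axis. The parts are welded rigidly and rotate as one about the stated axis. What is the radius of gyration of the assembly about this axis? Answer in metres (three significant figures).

0.0763

Point mass: I_cm = 0; centre at d = 0.0821 m, so I = I_cm + Md² gives I = 0 + (3.42)(0.0821)² = 0.023052 kg·m².
Solid disk: I_cm = (1/2)MR² = (1/2)(2.12)(0.093)² = 0.0091679 kg·m²; axis through the centre, so I = 0.0091679 kg·m².
Total I = 0.03222 kg·m²; total mass M = 5.54 kg.
k = √(I/M) = √(0.03222/5.54) = 0.076262 m.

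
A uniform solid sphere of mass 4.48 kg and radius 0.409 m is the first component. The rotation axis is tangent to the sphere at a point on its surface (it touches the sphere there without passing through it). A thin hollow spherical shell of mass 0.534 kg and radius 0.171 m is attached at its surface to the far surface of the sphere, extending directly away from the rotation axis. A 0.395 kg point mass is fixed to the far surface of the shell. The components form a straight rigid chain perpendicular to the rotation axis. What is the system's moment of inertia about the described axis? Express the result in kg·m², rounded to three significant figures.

Solid sphere: I_cm = (2/5)MR² = (2/5)(4.48)(0.409)² = 0.29977 kg·m²; centre at d = 0.409 m, so I = I_cm + Md² gives I = 0.29977 + (4.48)(0.409)² = 1.0492 kg·m².
Spherical shell: I_cm = (2/3)MR² = (2/3)(0.534)(0.171)² = 0.01041 kg·m²; centre at d = 0.409 + 0.409 + 0.171 = 0.989 m, so I = I_cm + Md² gives I = 0.01041 + (0.534)(0.989)² = 0.53273 kg·m².
Point mass: I_cm = 0; centre at d = 0.409 + 0.409 + 0.171 + 0.171 = 1.16 m, so I = I_cm + Md² gives I = 0 + (0.395)(1.16)² = 0.53151 kg·m².
Total I = 1.0492 + 0.53273 + 0.53151 = 2.1134 kg·m².

2.11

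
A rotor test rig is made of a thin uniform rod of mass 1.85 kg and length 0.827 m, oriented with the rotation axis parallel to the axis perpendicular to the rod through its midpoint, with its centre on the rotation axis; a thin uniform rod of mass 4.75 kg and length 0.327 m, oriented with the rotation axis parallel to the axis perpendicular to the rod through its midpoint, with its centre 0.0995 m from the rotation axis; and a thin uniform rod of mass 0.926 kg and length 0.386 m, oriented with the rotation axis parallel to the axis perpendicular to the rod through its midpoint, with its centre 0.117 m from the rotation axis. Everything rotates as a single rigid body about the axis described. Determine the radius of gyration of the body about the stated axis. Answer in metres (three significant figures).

Thin rod: I_cm = (1/12)ML² = (1/12)(1.85)(0.827)² = 0.10544 kg·m²; axis through the centre, so I = 0.10544 kg·m².
Thin rod: I_cm = (1/12)ML² = (1/12)(4.75)(0.327)² = 0.042326 kg·m²; centre at d = 0.0995 m, so I = I_cm + Md² gives I = 0.042326 + (4.75)(0.0995)² = 0.089352 kg·m².
Thin rod: I_cm = (1/12)ML² = (1/12)(0.926)(0.386)² = 0.011498 kg·m²; centre at d = 0.117 m, so I = I_cm + Md² gives I = 0.011498 + (0.926)(0.117)² = 0.024174 kg·m².
Total I = 0.21896 kg·m²; total mass M = 7.526 kg.
k = √(I/M) = √(0.21896/7.526) = 0.17057 m.

0.171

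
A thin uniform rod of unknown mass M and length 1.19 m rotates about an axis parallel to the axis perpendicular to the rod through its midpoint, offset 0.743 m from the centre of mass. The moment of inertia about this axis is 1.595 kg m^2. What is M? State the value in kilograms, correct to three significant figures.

2.38

I = I_cm + Md² = (1/12)ML² + Md² = M·[0.0833333·(1.19)² + (0.743)²] = M·0.67006.
So M = 1.595 / 0.67006 = 2.3804 kg.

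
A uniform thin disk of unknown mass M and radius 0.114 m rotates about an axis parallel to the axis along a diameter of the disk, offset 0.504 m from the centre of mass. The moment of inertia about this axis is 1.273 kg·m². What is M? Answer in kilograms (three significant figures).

I = I_cm + Md² = (1/4)MR² + Md² = M·[0.25·(0.114)² + (0.504)²] = M·0.25727.
So M = 1.273 / 0.25727 = 4.9482 kg.

4.95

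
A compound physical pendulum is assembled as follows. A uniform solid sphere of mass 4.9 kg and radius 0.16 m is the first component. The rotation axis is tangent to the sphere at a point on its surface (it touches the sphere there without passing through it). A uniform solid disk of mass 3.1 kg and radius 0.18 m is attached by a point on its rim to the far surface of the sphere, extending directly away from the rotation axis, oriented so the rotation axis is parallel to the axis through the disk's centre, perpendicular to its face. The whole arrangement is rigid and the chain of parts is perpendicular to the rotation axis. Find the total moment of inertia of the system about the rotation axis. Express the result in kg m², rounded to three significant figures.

Solid sphere: I_cm = (2/5)MR² = (2/5)(4.9)(0.16)² = 0.050176 kg m²; centre at d = 0.16 m, so the parallel axis theorem gives I = 0.050176 + (4.9)(0.16)² = 0.17562 kg m².
Solid disk: I_cm = (1/2)MR² = (1/2)(3.1)(0.18)² = 0.05022 kg m²; centre at d = 0.16 + 0.16 + 0.18 = 0.5 m, so the parallel axis theorem gives I = 0.05022 + (3.1)(0.5)² = 0.82522 kg m².
Total I = 0.17562 + 0.82522 = 1.0008 kg m².

1.00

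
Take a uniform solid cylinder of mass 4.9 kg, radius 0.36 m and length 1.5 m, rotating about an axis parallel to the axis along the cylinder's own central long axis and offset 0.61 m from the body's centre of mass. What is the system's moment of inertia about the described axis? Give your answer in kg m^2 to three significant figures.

2.14

I_cm = (1/2)MR² = (1/2)(4.9)(0.36)² = 0.31752 kg m^2; centre at d = 0.61 m, so the parallel axis theorem gives I = 0.31752 + (4.9)(0.61)² = 2.1408 kg m^2.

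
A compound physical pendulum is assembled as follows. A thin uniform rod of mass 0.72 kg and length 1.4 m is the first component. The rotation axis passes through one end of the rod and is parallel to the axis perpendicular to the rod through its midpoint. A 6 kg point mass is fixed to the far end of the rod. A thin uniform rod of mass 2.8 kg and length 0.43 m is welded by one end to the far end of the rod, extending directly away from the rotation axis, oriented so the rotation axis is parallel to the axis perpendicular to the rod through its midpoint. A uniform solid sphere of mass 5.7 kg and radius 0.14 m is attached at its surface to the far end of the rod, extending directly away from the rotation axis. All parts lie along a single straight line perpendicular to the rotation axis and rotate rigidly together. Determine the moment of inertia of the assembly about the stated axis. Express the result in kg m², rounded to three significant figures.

41.7

Thin rod: I_cm = (1/12)ML² = (1/12)(0.72)(1.4)² = 0.1176 kg m²; centre at d = 0.7 m, so the parallel axis theorem gives I = 0.1176 + (0.72)(0.7)² = 0.4704 kg m².
Point mass: I_cm = 0; centre at d = 0.7 + 0.7 = 1.4 m, so the parallel axis theorem gives I = 0 + (6)(1.4)² = 11.76 kg m².
Thin rod: I_cm = (1/12)ML² = (1/12)(2.8)(0.43)² = 0.043143 kg m²; centre at d = 0.7 + 0.7 + 0.215 = 1.615 m, so the parallel axis theorem gives I = 0.043143 + (2.8)(1.615)² = 7.3462 kg m².
Solid sphere: I_cm = (2/5)MR² = (2/5)(5.7)(0.14)² = 0.044688 kg m²; centre at d = 0.7 + 0.7 + 0.215 + 0.215 + 0.14 = 1.97 m, so the parallel axis theorem gives I = 0.044688 + (5.7)(1.97)² = 22.166 kg m².
Total I = 0.4704 + 11.76 + 7.3462 + 22.166 = 41.742 kg m².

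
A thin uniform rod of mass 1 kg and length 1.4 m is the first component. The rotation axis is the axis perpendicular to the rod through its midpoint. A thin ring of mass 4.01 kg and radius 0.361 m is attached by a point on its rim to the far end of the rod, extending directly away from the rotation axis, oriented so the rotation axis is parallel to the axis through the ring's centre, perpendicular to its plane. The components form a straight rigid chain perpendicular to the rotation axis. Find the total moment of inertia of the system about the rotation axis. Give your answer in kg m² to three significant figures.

5.20

Thin rod: I_cm = (1/12)ML² = (1/12)(1)(1.4)² = 0.16333 kg m²; axis through the centre, so I = 0.16333 kg m².
Thin ring: I_cm = MR² = (4.01)(0.361)² = 0.52259 kg m²; centre at d = 0.7 + 0.361 = 1.061 m, so the parallel axis theorem gives I = 0.52259 + (4.01)(1.061)² = 5.0367 kg m².
Total I = 0.16333 + 5.0367 = 5.2001 kg m².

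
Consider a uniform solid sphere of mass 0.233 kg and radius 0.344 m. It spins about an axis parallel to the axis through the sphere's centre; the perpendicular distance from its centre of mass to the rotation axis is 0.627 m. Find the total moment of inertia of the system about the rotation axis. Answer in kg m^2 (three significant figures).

I_cm = (2/5)MR² = (2/5)(0.233)(0.344)² = 0.011029 kg m^2; centre at d = 0.627 m, so the parallel axis theorem gives I = 0.011029 + (0.233)(0.627)² = 0.10263 kg m^2.

0.103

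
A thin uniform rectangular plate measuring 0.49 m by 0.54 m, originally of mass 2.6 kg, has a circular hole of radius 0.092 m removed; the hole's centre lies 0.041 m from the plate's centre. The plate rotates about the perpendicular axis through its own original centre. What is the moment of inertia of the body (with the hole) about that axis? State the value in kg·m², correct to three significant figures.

0.114

Unpierced body about its centre: I₀ = (1/12)M(a²+b²) = (1/12)(2.6)[(0.49)² + (0.54)²] = 0.1152 kg·m².
The removed disk has mass m = M·πr²/(ab) = (2.6)·π(0.092)²/(0.49·0.54) = 0.26128 kg (same uniform areal density).
Its moment of inertia about the rotation axis (parallel-axis theorem): I_hole = (1/2)mr² + md² = (1/2)(0.26128)(0.092)² + (0.26128)(0.041)² = 0.001545 kg·m².
Treating the hole as negative mass, I = I₀ − I_hole = 0.1152 − 0.001545 = 0.11366 kg·m².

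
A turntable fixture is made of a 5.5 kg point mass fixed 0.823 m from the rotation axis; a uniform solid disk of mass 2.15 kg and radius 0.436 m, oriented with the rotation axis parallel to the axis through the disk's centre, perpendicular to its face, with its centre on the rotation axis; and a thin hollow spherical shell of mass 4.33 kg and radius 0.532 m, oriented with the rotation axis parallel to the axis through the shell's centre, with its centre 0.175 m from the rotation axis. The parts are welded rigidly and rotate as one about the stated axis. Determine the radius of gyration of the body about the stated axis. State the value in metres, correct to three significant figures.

0.638

Point mass: I_cm = 0; centre at d = 0.823 m, so the parallel axis theorem gives I = 0 + (5.5)(0.823)² = 3.7253 kg·m².
Solid disk: I_cm = (1/2)MR² = (1/2)(2.15)(0.436)² = 0.20435 kg·m²; axis through the centre, so I = 0.20435 kg·m².
Spherical shell: I_cm = (2/3)MR² = (2/3)(4.33)(0.532)² = 0.817 kg·m²; centre at d = 0.175 m, so the parallel axis theorem gives I = 0.817 + (4.33)(0.175)² = 0.9496 kg·m².
Total I = 4.8793 kg·m²; total mass M = 11.98 kg.
k = √(I/M) = √(4.8793/11.98) = 0.63819 m.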